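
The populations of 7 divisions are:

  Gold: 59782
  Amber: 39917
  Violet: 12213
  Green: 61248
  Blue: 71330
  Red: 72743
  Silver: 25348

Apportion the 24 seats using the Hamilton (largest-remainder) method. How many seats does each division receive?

Gold: 4, Amber: 3, Violet: 1, Green: 4, Blue: 5, Red: 5, Silver: 2

Standard divisor: 342581 ÷ 24 ≈ 14274.208.
Standard quotas: Gold 4.1881, Amber 2.7964, Violet 0.8556, Green 4.2908, Blue 4.9971, Red 5.0961, Silver 1.7758.
Lower quotas: Gold 4, Amber 2, Violet 0, Green 4, Blue 4, Red 5, Silver 1 (sum 20, leaving 4 seats).
Remainders in descending order: Blue 0.9971, Violet 0.8556, Amber 0.7964, Silver 0.7758, Green 0.2908, Gold 0.1881, Red 0.0961.
Largest remainders: Blue, Violet, Amber, Silver receive the extra seats.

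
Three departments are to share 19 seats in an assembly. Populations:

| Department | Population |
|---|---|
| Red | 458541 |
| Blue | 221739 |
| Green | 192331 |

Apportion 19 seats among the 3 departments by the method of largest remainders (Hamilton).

Red 10; Blue 5; Green 4

Standard divisor: 872611 ÷ 19 ≈ 45926.895.
Standard quotas: Red 9.9841, Blue 4.8281, Green 4.1878.
Lower quotas: Red 9, Blue 4, Green 4 (sum 17, leaving 2 seats).
Remainders in descending order: Red 0.9841, Blue 0.8281, Green 0.1878.
Largest remainders: Red, Blue receive the extra seats.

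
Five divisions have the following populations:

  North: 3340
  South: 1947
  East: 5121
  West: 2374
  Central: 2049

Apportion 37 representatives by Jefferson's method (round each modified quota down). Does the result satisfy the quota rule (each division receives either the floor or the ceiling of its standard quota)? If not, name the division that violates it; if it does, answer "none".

none

Standard quotas: North 8.333, South 4.857, East 12.776, West 5.923, Central 5.112.
Jefferson allocation: North 8, South 5, East 13, West 6, Central 5.
Every allocation lies between the lower and upper quota.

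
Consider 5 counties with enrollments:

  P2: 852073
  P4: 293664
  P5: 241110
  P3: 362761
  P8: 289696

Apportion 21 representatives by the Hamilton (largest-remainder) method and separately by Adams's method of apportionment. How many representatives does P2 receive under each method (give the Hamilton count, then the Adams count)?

Hamilton: P2 9, P4 3, P5 2, P3 4, P8 3.
Adams: P2 8, P4 3, P5 3, P3 4, P8 3.
P2 gets 9 under Hamilton and 8 under Adams.

9 and 8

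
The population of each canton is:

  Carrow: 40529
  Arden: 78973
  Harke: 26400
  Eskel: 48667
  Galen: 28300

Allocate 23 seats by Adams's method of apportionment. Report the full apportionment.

Standard divisor 222869/23 ≈ 9689.957; standard quotas: Carrow 4.183, Arden 8.150, Harke 2.724, Eskel 5.022, Galen 2.921.
Rounding up gives 5, 9, 3, 6, 3 = 26 seats, so the divisor must be adjusted.
With modified divisor 10700: modified quotas Carrow 3.788, Arden 7.381, Harke 2.467, Eskel 4.548, Galen 2.645.
Rounding up: Carrow 4, Arden 8, Harke 3, Eskel 5, Galen 3 (total 23).

Carrow 4, Arden 8, Harke 3, Eskel 5, Galen 3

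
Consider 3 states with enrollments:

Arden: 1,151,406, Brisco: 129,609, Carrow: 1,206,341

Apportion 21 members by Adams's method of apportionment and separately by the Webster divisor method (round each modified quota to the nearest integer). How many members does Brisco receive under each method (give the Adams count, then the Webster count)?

2 and 1

Adams: Arden 9, Brisco 2, Carrow 10.
Webster: Arden 10, Brisco 1, Carrow 10.
Brisco gets 2 under Adams and 1 under Webster.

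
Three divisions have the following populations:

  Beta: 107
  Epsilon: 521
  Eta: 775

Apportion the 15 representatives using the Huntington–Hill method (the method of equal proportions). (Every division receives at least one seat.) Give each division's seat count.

With divisor 93: modified quotas Beta 1.151, Epsilon 5.602, Eta 8.333.
Geometric-mean thresholds: Beta √(1·2)=1.414, Epsilon √(5·6)=5.477, Eta √(8·9)=8.485.
Each quota rounded against its threshold gives Beta 1, Epsilon 6, Eta 8 (total 15).

Beta 1; Epsilon 6; Eta 8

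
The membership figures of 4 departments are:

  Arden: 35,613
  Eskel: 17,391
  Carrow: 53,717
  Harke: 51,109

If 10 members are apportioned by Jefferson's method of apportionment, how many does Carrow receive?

Standard divisor 157830/10 ≈ 15783; standard quotas: Arden 2.256, Eskel 1.102, Carrow 3.403, Harke 3.238.
Rounding down gives 2, 1, 3, 3 = 9 seats, so the divisor must be adjusted.
With modified divisor 13100: modified quotas Arden 2.719, Eskel 1.328, Carrow 4.101, Harke 3.901.
Rounding down: Arden 2, Eskel 1, Carrow 4, Harke 3 (total 10).
Carrow receives 4.

4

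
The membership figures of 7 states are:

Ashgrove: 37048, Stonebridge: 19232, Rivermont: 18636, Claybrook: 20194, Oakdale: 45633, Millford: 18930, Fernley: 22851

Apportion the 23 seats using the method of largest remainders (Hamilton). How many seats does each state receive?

The standard divisor is 182524/23 ≈ 7935.826.
Standard quotas: Ashgrove 4.6684, Stonebridge 2.4234, Rivermont 2.3483, Claybrook 2.5447, Oakdale 5.7503, Millford 2.3854, Fernley 2.8795.
Lower quotas: Ashgrove 4, Stonebridge 2, Rivermont 2, Claybrook 2, Oakdale 5, Millford 2, Fernley 2 (sum 19, leaving 4 seats).
Remainders in descending order: Fernley 0.8795, Oakdale 0.7503, Ashgrove 0.6684, Claybrook 0.5447, Stonebridge 0.4234, Millford 0.3854, Rivermont 0.3483.
Largest remainders: Fernley, Oakdale, Ashgrove, Claybrook receive the extra seats.

Ashgrove: 5, Stonebridge: 2, Rivermont: 2, Claybrook: 3, Oakdale: 6, Millford: 2, Fernley: 3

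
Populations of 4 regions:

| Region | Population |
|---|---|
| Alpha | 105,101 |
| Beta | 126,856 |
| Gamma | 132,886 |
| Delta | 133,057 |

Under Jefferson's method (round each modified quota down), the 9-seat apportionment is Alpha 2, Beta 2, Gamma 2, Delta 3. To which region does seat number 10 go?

Gamma

Priority for the next seat is population ÷ (current seats + 1).
Priorities: Alpha 35033.667, Beta 42285.333, Gamma 44295.333, Delta 33264.250.
Highest priority: Gamma.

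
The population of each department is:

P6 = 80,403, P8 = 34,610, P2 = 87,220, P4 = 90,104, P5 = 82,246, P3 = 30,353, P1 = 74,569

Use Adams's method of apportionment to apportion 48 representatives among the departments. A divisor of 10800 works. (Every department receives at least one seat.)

P6=8, P8=4, P2=9, P4=9, P5=8, P3=3, P1=7

With modified divisor 10800: modified quotas P6 7.445, P8 3.205, P2 8.076, P4 8.343, P5 7.615, P3 2.810, P1 6.905.
Rounding up: P6 8, P8 4, P2 9, P4 9, P5 8, P3 3, P1 7 (total 48).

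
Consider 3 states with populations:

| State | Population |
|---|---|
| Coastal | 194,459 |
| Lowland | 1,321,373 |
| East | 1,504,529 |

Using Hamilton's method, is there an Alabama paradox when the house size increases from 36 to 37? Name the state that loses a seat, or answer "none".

none

At 36 seats: Coastal 2, Lowland 16, East 18.
At 37 seats: Coastal 2, Lowland 16, East 19.
No state's allocation decreased.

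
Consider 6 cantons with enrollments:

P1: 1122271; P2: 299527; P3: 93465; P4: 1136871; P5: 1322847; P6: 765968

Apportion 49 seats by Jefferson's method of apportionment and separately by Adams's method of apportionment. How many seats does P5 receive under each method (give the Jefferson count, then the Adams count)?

Jefferson: P1 12, P2 3, P3 0, P4 12, P5 14, P6 8.
Adams: P1 12, P2 3, P3 1, P4 12, P5 13, P6 8.
P5 gets 14 under Jefferson and 13 under Adams.

14 and 13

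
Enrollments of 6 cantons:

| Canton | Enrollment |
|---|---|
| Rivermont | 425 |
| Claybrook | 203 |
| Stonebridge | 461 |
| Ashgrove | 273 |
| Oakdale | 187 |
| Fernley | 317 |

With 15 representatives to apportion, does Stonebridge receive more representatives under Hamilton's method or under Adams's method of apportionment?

Hamilton

Hamilton: Rivermont 3, Claybrook 2, Stonebridge 4, Ashgrove 2, Oakdale 1, Fernley 3.
Adams: Rivermont 3, Claybrook 2, Stonebridge 3, Ashgrove 2, Oakdale 2, Fernley 3.
Stonebridge gets 4 under Hamilton and 3 under Adams.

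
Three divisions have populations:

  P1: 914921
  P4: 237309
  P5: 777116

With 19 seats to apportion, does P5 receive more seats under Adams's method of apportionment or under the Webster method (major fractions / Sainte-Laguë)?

Adams: P1 9, P4 3, P5 7.
Webster: P1 9, P4 2, P5 8.
P5 gets 7 under Adams and 8 under Webster.

Webster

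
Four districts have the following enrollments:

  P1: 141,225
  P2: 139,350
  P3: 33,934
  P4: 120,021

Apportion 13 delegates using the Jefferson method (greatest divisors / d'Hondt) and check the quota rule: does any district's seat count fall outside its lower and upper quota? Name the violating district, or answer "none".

Standard quotas: P1 4.225, P2 4.169, P3 1.015, P4 3.591.
Jefferson allocation: P1 4, P2 4, P3 1, P4 4.
Every allocation lies between the lower and upper quota.

none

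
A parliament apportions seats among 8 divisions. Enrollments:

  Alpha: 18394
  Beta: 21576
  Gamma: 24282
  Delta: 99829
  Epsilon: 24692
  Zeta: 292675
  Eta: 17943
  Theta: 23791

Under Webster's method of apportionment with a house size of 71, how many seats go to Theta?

3

Standard divisor 523182/71 ≈ 7368.761; standard quotas: Alpha 2.496, Beta 2.928, Gamma 3.295, Delta 13.548, Epsilon 3.351, Zeta 39.718, Eta 2.435, Theta 3.229.
Rounding to the nearest integer gives 2, 3, 3, 14, 3, 40, 2, 3 = 70 seats, so the divisor must be adjusted.
With modified divisor 7290: modified quotas Alpha 2.523, Beta 2.960, Gamma 3.331, Delta 13.694, Epsilon 3.387, Zeta 40.147, Eta 2.461, Theta 3.264.
Rounding to the nearest integer: Alpha 3, Beta 3, Gamma 3, Delta 14, Epsilon 3, Zeta 40, Eta 2, Theta 3 (total 71).
Theta receives 3.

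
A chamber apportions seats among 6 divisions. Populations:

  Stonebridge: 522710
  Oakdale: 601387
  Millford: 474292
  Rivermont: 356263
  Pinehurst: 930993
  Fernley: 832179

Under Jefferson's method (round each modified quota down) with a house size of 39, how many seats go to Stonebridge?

Standard divisor 3717824/39 ≈ 95328.821; standard quotas: Stonebridge 5.483, Oakdale 6.309, Millford 4.975, Rivermont 3.737, Pinehurst 9.766, Fernley 8.730.
Rounding down gives 5, 6, 4, 3, 9, 8 = 35 seats, so the divisor must be adjusted.
With modified divisor 88100: modified quotas Stonebridge 5.933, Oakdale 6.826, Millford 5.384, Rivermont 4.044, Pinehurst 10.567, Fernley 9.446.
Rounding down: Stonebridge 5, Oakdale 6, Millford 5, Rivermont 4, Pinehurst 10, Fernley 9 (total 39).
Stonebridge receives 5.

5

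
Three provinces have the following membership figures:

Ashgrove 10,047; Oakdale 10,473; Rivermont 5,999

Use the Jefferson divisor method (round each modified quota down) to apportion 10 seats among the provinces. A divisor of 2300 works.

With modified divisor 2300: modified quotas Ashgrove 4.368, Oakdale 4.553, Rivermont 2.608.
Rounding down: Ashgrove 4, Oakdale 4, Rivermont 2 (total 10).

Ashgrove 4; Oakdale 4; Rivermont 2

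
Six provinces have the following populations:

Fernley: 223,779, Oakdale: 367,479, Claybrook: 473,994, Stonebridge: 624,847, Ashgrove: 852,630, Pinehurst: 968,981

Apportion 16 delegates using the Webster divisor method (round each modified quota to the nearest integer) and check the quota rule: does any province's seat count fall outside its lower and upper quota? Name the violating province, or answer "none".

Standard quotas: Fernley 1.020, Oakdale 1.674, Claybrook 2.160, Stonebridge 2.847, Ashgrove 3.885, Pinehurst 4.415.
Webster allocation: Fernley 1, Oakdale 2, Claybrook 2, Stonebridge 3, Ashgrove 4, Pinehurst 4.
Every allocation lies between the lower and upper quota.

none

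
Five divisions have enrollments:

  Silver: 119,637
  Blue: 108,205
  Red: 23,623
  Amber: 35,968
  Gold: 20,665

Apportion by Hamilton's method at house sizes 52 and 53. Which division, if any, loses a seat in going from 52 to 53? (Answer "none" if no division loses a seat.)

At 52 seats: Silver 20, Blue 18, Red 4, Amber 6, Gold 4.
At 53 seats: Silver 21, Blue 19, Red 4, Amber 6, Gold 3.
Gold drops from 4 to 3.

Gold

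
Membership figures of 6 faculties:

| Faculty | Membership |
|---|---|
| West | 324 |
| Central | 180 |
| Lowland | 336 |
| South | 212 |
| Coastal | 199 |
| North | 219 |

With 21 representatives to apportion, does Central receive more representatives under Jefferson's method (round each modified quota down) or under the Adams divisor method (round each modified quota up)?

Adams

Jefferson: West 5, Central 2, Lowland 5, South 3, Coastal 3, North 3.
Adams: West 4, Central 3, Lowland 5, South 3, Coastal 3, North 3.
Central gets 2 under Jefferson and 3 under Adams.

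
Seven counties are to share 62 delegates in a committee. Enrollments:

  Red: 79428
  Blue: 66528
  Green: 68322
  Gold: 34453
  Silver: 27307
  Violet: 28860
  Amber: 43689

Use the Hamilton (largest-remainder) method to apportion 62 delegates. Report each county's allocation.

Standard divisor: 348587 ÷ 62 ≈ 5622.371.
Standard quotas: Red 14.1271, Blue 11.8327, Green 12.1518, Gold 6.1278, Silver 4.8568, Violet 5.1331, Amber 7.7706.
Lower quotas: Red 14, Blue 11, Green 12, Gold 6, Silver 4, Violet 5, Amber 7 (sum 59, leaving 3 seats).
Remainders in descending order: Silver 0.8568, Blue 0.8327, Amber 0.7706, Green 0.1518, Violet 0.1331, Gold 0.1278, Red 0.1271.
Largest remainders: Silver, Blue, Amber receive the extra seats.

Red 14; Blue 12; Green 12; Gold 6; Silver 5; Violet 5; Amber 8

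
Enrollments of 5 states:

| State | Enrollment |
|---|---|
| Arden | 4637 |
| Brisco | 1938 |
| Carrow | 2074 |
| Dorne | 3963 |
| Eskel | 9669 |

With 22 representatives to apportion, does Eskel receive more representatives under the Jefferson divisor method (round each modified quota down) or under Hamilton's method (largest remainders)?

Jefferson: Arden 4, Brisco 2, Carrow 2, Dorne 4, Eskel 10.
Hamilton: Arden 5, Brisco 2, Carrow 2, Dorne 4, Eskel 9.
Eskel gets 10 under Jefferson and 9 under Hamilton.

Jefferson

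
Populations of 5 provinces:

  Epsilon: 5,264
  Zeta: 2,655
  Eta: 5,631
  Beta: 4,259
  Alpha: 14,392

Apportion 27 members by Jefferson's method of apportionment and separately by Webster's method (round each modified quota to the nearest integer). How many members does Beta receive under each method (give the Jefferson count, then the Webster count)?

Jefferson: Epsilon 4, Zeta 2, Eta 5, Beta 3, Alpha 13.
Webster: Epsilon 4, Zeta 2, Eta 5, Beta 4, Alpha 12.
Beta gets 3 under Jefferson and 4 under Webster.

3 and 4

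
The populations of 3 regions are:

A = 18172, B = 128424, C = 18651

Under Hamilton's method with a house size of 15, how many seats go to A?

1

Total 165247; standard divisor 165247/15 ≈ 11016.467.
Standard quotas: A 1.6495, B 11.6575, C 1.6930.
Lower quotas: A 1, B 11, C 1 (sum 13, leaving 2 seats).
Remainders in descending order: C 0.6930, B 0.6575, A 0.6495.
The surplus seats go to C, B.
A receives 1.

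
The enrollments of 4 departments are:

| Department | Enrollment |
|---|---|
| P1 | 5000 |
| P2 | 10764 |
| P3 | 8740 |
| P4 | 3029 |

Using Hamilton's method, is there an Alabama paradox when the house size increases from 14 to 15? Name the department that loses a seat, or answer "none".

P4

At 14 seats: P1 3, P2 5, P3 4, P4 2.
At 15 seats: P1 3, P2 6, P3 5, P4 1.
P4 drops from 2 to 1.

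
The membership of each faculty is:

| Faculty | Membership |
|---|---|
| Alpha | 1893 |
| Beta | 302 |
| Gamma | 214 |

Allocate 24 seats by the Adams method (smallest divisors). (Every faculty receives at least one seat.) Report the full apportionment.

Alpha 18, Beta 3, Gamma 3

Standard divisor 2409/24 ≈ 100.375; standard quotas: Alpha 18.859, Beta 3.009, Gamma 2.132.
Rounding up gives 19, 4, 3 = 26 seats, so the divisor must be adjusted.
With modified divisor 105.72: modified quotas Alpha 17.906, Beta 2.857, Gamma 2.024.
Rounding up: Alpha 18, Beta 3, Gamma 3 (total 24).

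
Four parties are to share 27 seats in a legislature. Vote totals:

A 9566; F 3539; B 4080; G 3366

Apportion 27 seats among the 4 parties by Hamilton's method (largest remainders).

Standard divisor: 20551 ÷ 27 ≈ 761.148.
Standard quotas: A 12.5679, F 4.6496, B 5.3603, G 4.4223.
Lower quotas: A 12, F 4, B 5, G 4 (sum 25, leaving 2 seats).
Remainders in descending order: F 0.6496, A 0.5679, G 0.4223, B 0.3603.
The surplus seats go to F, A.

A: 13, F: 5, B: 5, G: 4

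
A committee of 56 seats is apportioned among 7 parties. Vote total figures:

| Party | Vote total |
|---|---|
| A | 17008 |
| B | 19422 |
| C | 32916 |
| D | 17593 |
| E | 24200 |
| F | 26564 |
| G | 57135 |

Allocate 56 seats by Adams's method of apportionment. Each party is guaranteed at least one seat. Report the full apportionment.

A=5, B=6, C=9, D=5, E=7, F=8, G=16

Standard divisor 194838/56 ≈ 3479.25; standard quotas: A 4.888, B 5.582, C 9.461, D 5.057, E 6.956, F 7.635, G 16.422.
Rounding up gives 5, 6, 10, 6, 7, 8, 17 = 59 seats, so the divisor must be adjusted.
With modified divisor 3700: modified quotas A 4.597, B 5.249, C 8.896, D 4.755, E 6.541, F 7.179, G 15.442.
Rounding up: A 5, B 6, C 9, D 5, E 7, F 8, G 16 (total 56).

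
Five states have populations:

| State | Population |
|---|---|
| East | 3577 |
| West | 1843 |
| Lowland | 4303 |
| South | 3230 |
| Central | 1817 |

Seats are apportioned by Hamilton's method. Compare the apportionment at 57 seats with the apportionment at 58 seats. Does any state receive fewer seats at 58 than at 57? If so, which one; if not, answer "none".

none

At 57 seats: East 14, West 7, Lowland 17, South 12, Central 7.
At 58 seats: East 14, West 7, Lowland 17, South 13, Central 7.
No state's allocation decreased.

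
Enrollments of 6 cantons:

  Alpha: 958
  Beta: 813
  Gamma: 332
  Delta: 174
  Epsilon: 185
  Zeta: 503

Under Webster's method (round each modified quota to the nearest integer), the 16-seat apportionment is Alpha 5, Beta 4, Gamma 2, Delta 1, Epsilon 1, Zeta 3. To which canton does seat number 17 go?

Priority for the next seat is population ÷ (current seats + 0.5).
Priorities: Alpha 174.182, Beta 180.667, Gamma 132.800, Delta 116.000, Epsilon 123.333, Zeta 143.714.
Highest priority: Beta.

Beta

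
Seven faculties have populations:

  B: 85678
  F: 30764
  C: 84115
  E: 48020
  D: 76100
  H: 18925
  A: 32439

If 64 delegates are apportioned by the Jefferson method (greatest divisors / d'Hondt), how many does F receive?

5

Standard divisor 376041/64 ≈ 5875.641; standard quotas: B 14.582, F 5.236, C 14.316, E 8.173, D 12.952, H 3.221, A 5.521.
Rounding down gives 14, 5, 14, 8, 12, 3, 5 = 61 seats, so the divisor must be adjusted.
With modified divisor 5500: modified quotas B 15.578, F 5.593, C 15.294, E 8.731, D 13.836, H 3.441, A 5.898.
Rounding down: B 15, F 5, C 15, E 8, D 13, H 3, A 5 (total 64).
F receives 5.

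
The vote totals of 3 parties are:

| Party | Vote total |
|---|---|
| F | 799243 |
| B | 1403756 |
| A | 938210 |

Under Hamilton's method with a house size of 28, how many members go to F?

Standard divisor: 3141209 ÷ 28 ≈ 112186.036.
Standard quotas: F 7.1243, B 12.5128, A 8.3630.
Lower quotas: F 7, B 12, A 8 (sum 27, leaving 1 seat).
Remainders in descending order: B 0.5128, A 0.3630, F 0.1243.
Largest remainder: B receives the extra seat.
F receives 7.

7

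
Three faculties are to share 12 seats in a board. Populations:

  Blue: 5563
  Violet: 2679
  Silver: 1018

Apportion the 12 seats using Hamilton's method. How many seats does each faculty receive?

The standard divisor is 9260/12 ≈ 771.667.
Standard quotas: Blue 7.2091, Violet 3.4717, Silver 1.3192.
Lower quotas: Blue 7, Violet 3, Silver 1 (sum 11, leaving 1 seat).
Remainders in descending order: Violet 0.4717, Silver 0.3192, Blue 0.2091.
The surplus seat goes to Violet.

Blue 7, Violet 4, Silver 1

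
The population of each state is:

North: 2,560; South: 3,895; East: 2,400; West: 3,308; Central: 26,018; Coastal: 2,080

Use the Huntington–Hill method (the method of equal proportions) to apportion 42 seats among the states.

North: 3, South: 4, East: 3, West: 3, Central: 27, Coastal: 2

With divisor 967: modified quotas North 2.647, South 4.028, East 2.482, West 3.421, Central 26.906, Coastal 2.151.
Geometric-mean thresholds: North √(2·3)=2.449, South √(4·5)=4.472, East √(2·3)=2.449, West √(3·4)=3.464, Central √(26·27)=26.495, Coastal √(2·3)=2.449.
Each quota rounded against its threshold gives North 3, South 4, East 3, West 3, Central 27, Coastal 2 (total 42).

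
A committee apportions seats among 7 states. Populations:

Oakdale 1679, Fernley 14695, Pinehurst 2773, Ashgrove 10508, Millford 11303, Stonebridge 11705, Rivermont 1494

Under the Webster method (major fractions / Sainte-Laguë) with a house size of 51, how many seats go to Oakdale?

2

Standard divisor 54157/51 ≈ 1061.902; standard quotas: Oakdale 1.581, Fernley 13.838, Pinehurst 2.611, Ashgrove 9.895, Millford 10.644, Stonebridge 11.023, Rivermont 1.407.
Rounding to the nearest integer gives 2, 14, 3, 10, 11, 11, 1 = 52 seats, so the divisor must be adjusted.
With modified divisor 1080: modified quotas Oakdale 1.555, Fernley 13.606, Pinehurst 2.568, Ashgrove 9.730, Millford 10.466, Stonebridge 10.838, Rivermont 1.383.
Rounding to the nearest integer: Oakdale 2, Fernley 14, Pinehurst 3, Ashgrove 10, Millford 10, Stonebridge 11, Rivermont 1 (total 51).
Oakdale receives 2.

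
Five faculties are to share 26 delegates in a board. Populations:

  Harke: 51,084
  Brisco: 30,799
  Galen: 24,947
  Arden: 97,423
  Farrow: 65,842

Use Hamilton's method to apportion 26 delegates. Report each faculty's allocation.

The standard divisor is 270095/26 ≈ 10388.269.
Standard quotas: Harke 4.9175, Brisco 2.9648, Galen 2.4015, Arden 9.3782, Farrow 6.3381.
Lower quotas: Harke 4, Brisco 2, Galen 2, Arden 9, Farrow 6 (sum 23, leaving 3 seats).
Remainders in descending order: Brisco 0.9648, Harke 0.9175, Galen 0.4015, Arden 0.3782, Farrow 0.3381.
Largest remainders: Brisco, Harke, Galen receive the extra seats.

Harke=5, Brisco=3, Galen=3, Arden=9, Farrow=6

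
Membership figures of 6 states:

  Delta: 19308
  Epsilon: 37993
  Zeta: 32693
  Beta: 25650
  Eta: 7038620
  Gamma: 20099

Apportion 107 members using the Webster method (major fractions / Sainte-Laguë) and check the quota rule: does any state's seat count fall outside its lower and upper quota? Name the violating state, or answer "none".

Standard quotas: Delta 0.288, Epsilon 0.567, Zeta 0.488, Beta 0.383, Eta 104.975, Gamma 0.300.
Webster allocation: Delta 0, Epsilon 1, Zeta 0, Beta 0, Eta 106, Gamma 0.
Eta has quota 104.975 (lower 104, upper 105) but receives 106 — outside the quota interval.

Eta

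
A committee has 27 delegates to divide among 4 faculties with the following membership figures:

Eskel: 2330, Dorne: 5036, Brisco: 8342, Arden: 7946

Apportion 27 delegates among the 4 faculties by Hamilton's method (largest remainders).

The standard divisor is 23654/27 ≈ 876.074.
Standard quotas: Eskel 2.6596, Dorne 5.7484, Brisco 9.5220, Arden 9.0700.
Lower quotas: Eskel 2, Dorne 5, Brisco 9, Arden 9 (sum 25, leaving 2 seats).
Remainders in descending order: Dorne 0.7484, Eskel 0.6596, Brisco 0.5220, Arden 0.0700.
Largest remainders: Dorne, Eskel receive the extra seats.

Eskel=3, Dorne=6, Brisco=9, Arden=9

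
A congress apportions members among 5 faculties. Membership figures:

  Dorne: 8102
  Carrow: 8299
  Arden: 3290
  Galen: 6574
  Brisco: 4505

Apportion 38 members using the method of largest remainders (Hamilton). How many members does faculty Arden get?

Total 30770; standard divisor 30770/38 ≈ 809.737.
Standard quotas: Dorne 10.0057, Carrow 10.2490, Arden 4.0630, Galen 8.1187, Brisco 5.5635.
Lower quotas: Dorne 10, Carrow 10, Arden 4, Galen 8, Brisco 5 (sum 37, leaving 1 seat).
Remainders in descending order: Brisco 0.5635, Carrow 0.2490, Galen 0.1187, Arden 0.0630, Dorne 0.0057.
The surplus seat goes to Brisco.
Arden receives 4.

4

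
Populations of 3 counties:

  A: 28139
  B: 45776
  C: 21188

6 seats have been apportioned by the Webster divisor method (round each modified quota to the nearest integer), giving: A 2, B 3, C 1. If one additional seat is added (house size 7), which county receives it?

Priority for the next seat is population ÷ (current seats + 0.5).
Priorities: A 11255.600, B 13078.857, C 14125.333.
Highest priority: C.

C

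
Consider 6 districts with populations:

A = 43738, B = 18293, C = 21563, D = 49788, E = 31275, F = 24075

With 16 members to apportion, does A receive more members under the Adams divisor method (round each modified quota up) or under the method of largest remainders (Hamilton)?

Hamilton

Adams: A 3, B 2, C 2, D 4, E 3, F 2.
Hamilton: A 4, B 1, C 2, D 4, E 3, F 2.
A gets 3 under Adams and 4 under Hamilton.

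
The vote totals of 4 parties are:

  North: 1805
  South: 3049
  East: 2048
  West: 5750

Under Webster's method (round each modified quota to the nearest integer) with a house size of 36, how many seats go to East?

6

Standard divisor 12652/36 ≈ 351.444; standard quotas: North 5.136, South 8.676, East 5.827, West 16.361.
Rounding to the nearest integer gives North 5, South 9, East 6, West 16 — total 36, matching the house size, so no adjustment is needed.
East receives 6.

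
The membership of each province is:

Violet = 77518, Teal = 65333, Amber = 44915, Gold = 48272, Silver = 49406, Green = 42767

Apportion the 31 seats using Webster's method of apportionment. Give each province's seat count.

Violet=7, Teal=6, Amber=4, Gold=5, Silver=5, Green=4

Standard divisor 328211/31 ≈ 10587.452; standard quotas: Violet 7.322, Teal 6.171, Amber 4.242, Gold 4.559, Silver 4.666, Green 4.039.
Rounding to the nearest integer gives Violet 7, Teal 6, Amber 4, Gold 5, Silver 5, Green 4 — total 31, matching the house size, so no adjustment is needed.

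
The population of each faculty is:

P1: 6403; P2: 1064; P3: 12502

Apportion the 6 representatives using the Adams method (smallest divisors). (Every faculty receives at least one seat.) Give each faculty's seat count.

Standard divisor 19969/6 ≈ 3328.167; standard quotas: P1 1.924, P2 0.320, P3 3.756.
Rounding up gives 2, 1, 4 = 7 seats, so the divisor must be adjusted.
With modified divisor 5200: modified quotas P1 1.231, P2 0.205, P3 2.404.
Rounding up: P1 2, P2 1, P3 3 (total 6).

P1 2, P2 1, P3 3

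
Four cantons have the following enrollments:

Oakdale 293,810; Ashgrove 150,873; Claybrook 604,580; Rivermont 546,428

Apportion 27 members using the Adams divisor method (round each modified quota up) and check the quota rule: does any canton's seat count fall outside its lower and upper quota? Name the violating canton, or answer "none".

Standard quotas: Oakdale 4.971, Ashgrove 2.553, Claybrook 10.230, Rivermont 9.246.
Adams allocation: Oakdale 5, Ashgrove 3, Claybrook 10, Rivermont 9.
Every allocation lies between the lower and upper quota.

none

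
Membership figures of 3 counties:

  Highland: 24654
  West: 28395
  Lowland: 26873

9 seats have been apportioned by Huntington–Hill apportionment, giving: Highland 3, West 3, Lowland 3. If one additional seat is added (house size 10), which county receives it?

West

Priority for the next seat is population ÷ (√(s·(s+1))).
Priorities: Highland 7116.997, West 8196.930, Lowland 7757.567.
Highest priority: West.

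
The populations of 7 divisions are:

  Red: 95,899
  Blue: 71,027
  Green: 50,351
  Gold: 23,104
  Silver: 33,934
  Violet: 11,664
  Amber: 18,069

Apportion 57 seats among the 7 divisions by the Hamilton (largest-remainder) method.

Red: 18, Blue: 13, Green: 10, Gold: 4, Silver: 6, Violet: 2, Amber: 4

The standard divisor is 304048/57 ≈ 5334.175.
Standard quotas: Red 17.9782, Blue 13.3155, Green 9.4393, Gold 4.3313, Silver 6.3616, Violet 2.1867, Amber 3.3874.
Lower quotas: Red 17, Blue 13, Green 9, Gold 4, Silver 6, Violet 2, Amber 3 (sum 54, leaving 3 seats).
Remainders in descending order: Red 0.9782, Green 0.4393, Amber 0.3874, Silver 0.3616, Gold 0.3313, Blue 0.3155, Violet 0.1867.
Largest remainders: Red, Green, Amber receive the extra seats.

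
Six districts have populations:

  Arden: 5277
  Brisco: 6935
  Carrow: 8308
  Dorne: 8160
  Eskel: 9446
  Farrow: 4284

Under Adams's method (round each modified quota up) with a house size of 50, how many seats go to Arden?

Standard divisor 42410/50 ≈ 848.2; standard quotas: Arden 6.221, Brisco 8.176, Carrow 9.795, Dorne 9.620, Eskel 11.137, Farrow 5.051.
Rounding up gives 7, 9, 10, 10, 12, 6 = 54 seats, so the divisor must be adjusted.
With modified divisor 900: modified quotas Arden 5.863, Brisco 7.706, Carrow 9.231, Dorne 9.067, Eskel 10.496, Farrow 4.760.
Rounding up: Arden 6, Brisco 8, Carrow 10, Dorne 10, Eskel 11, Farrow 5 (total 50).
Arden receives 6.

6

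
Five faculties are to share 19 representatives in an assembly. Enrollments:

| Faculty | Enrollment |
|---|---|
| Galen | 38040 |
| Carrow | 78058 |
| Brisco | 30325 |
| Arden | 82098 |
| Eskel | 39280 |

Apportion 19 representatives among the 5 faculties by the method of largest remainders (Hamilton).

The standard divisor is 267801/19 ≈ 14094.789.
Standard quotas: Galen 2.6989, Carrow 5.5381, Brisco 2.1515, Arden 5.8247, Eskel 2.7868.
Lower quotas: Galen 2, Carrow 5, Brisco 2, Arden 5, Eskel 2 (sum 16, leaving 3 seats).
Remainders in descending order: Arden 0.8247, Eskel 0.7868, Galen 0.6989, Carrow 0.5381, Brisco 0.1515.
The surplus seats go to Arden, Eskel, Galen.

Galen: 3, Carrow: 5, Brisco: 2, Arden: 6, Eskel: 3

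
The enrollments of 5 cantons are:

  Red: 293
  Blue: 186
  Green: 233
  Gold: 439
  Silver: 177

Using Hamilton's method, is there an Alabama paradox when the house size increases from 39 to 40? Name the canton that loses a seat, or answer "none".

none

At 39 seats: Red 9, Blue 5, Green 7, Gold 13, Silver 5.
At 40 seats: Red 9, Blue 6, Green 7, Gold 13, Silver 5.
No canton's allocation decreased.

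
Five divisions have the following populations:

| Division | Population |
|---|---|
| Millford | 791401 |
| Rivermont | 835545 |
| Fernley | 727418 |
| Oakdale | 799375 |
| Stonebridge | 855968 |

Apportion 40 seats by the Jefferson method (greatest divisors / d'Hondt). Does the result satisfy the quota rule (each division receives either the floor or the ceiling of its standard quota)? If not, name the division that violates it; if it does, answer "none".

Standard quotas: Millford 7.895, Rivermont 8.335, Fernley 7.257, Oakdale 7.974, Stonebridge 8.539.
Jefferson allocation: Millford 8, Rivermont 8, Fernley 7, Oakdale 8, Stonebridge 9.
Every allocation lies between the lower and upper quota.

none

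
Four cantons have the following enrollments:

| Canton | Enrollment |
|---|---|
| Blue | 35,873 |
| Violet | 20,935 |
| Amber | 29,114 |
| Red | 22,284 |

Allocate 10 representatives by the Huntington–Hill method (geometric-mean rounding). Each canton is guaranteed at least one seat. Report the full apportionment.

With divisor 11121: modified quotas Blue 3.226, Violet 1.882, Amber 2.618, Red 2.004.
Geometric-mean thresholds: Blue √(3·4)=3.464, Violet √(1·2)=1.414, Amber √(2·3)=2.449, Red √(2·3)=2.449.
Each quota rounded against its threshold gives Blue 3, Violet 2, Amber 3, Red 2 (total 10).

Blue=3, Violet=2, Amber=3, Red=2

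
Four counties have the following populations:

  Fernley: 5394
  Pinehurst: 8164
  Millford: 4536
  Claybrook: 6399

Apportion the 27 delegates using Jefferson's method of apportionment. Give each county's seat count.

Fernley=6; Pinehurst=9; Millford=5; Claybrook=7

Standard divisor 24493/27 ≈ 907.148; standard quotas: Fernley 5.946, Pinehurst 9.000, Millford 5.000, Claybrook 7.054.
Rounding down gives 5, 8, 5, 7 = 25 seats, so the divisor must be adjusted.
With modified divisor 860: modified quotas Fernley 6.272, Pinehurst 9.493, Millford 5.274, Claybrook 7.441.
Rounding down: Fernley 6, Pinehurst 9, Millford 5, Claybrook 7 (total 27).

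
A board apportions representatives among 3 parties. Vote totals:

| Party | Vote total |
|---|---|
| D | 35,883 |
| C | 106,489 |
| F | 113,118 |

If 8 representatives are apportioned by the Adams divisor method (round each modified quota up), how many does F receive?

4

Standard divisor 255490/8 ≈ 31936.25; standard quotas: D 1.124, C 3.334, F 3.542.
Rounding up gives 2, 4, 4 = 10 seats, so the divisor must be adjusted.
With modified divisor 36800: modified quotas D 0.975, C 2.894, F 3.074.
Rounding up: D 1, C 3, F 4 (total 8).
F receives 4.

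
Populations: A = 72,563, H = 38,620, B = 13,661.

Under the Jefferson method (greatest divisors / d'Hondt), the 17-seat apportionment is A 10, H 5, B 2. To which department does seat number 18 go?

Priority for the next seat is population ÷ (current seats + 1).
Priorities: A 6596.636, H 6436.667, B 4553.667.
Highest priority: A.

A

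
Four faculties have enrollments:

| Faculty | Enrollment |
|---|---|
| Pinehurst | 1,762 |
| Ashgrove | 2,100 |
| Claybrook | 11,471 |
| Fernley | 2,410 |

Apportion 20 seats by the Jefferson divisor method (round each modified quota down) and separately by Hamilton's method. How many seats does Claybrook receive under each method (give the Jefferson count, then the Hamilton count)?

Jefferson: Pinehurst 2, Ashgrove 2, Claybrook 14, Fernley 2.
Hamilton: Pinehurst 2, Ashgrove 2, Claybrook 13, Fernley 3.
Claybrook gets 14 under Jefferson and 13 under Hamilton.

14 and 13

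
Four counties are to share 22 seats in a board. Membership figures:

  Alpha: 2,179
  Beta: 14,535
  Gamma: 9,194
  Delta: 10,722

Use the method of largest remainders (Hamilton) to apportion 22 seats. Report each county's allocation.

Total 36630; standard divisor 36630/22 = 1665.
Standard quotas: Alpha 1.3087, Beta 8.7297, Gamma 5.5219, Delta 6.4396.
Lower quotas: Alpha 1, Beta 8, Gamma 5, Delta 6 (sum 20, leaving 2 seats).
Remainders in descending order: Beta 0.7297, Gamma 0.5219, Delta 0.4396, Alpha 0.3087.
Largest remainders: Beta, Gamma receive the extra seats.

Alpha=1, Beta=9, Gamma=6, Delta=6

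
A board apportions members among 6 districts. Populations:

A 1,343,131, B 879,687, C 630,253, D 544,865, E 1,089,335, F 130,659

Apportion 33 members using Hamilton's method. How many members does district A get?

Standard divisor: 4617930 ÷ 33 ≈ 139937.273.
Standard quotas: A 9.5981, B 6.2863, C 4.5038, D 3.8936, E 7.7845, F 0.9337.
Lower quotas: A 9, B 6, C 4, D 3, E 7, F 0 (sum 29, leaving 4 seats).
Remainders in descending order: F 0.9337, D 0.8936, E 0.7845, A 0.5981, C 0.5038, B 0.2863.
The surplus seats go to F, D, E, A.
A receives 10.

10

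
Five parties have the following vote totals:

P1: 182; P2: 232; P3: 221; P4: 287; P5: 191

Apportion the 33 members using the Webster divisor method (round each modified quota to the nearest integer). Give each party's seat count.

P1=5; P2=7; P3=7; P4=8; P5=6

Standard divisor 1113/33 ≈ 33.727; standard quotas: P1 5.396, P2 6.879, P3 6.553, P4 8.509, P5 5.663.
Rounding to the nearest integer gives 5, 7, 7, 9, 6 = 34 seats, so the divisor must be adjusted.
With modified divisor 33.88: modified quotas P1 5.372, P2 6.848, P3 6.523, P4 8.471, P5 5.638.
Rounding to the nearest integer: P1 5, P2 7, P3 7, P4 8, P5 6 (total 33).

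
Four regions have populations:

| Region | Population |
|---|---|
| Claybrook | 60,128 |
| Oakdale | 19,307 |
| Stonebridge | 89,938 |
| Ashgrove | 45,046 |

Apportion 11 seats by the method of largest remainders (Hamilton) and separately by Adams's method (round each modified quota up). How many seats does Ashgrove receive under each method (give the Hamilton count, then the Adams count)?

Hamilton: Claybrook 3, Oakdale 1, Stonebridge 5, Ashgrove 2.
Adams: Claybrook 3, Oakdale 1, Stonebridge 4, Ashgrove 3.
Ashgrove gets 2 under Hamilton and 3 under Adams.

2 and 3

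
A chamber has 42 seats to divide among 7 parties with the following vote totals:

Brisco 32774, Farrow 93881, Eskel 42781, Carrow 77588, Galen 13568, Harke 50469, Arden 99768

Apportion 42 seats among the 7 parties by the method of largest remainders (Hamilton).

Brisco=3, Farrow=10, Eskel=4, Carrow=8, Galen=2, Harke=5, Arden=10

The standard divisor is 410829/42 ≈ 9781.643.
Standard quotas: Brisco 3.3506, Farrow 9.5977, Eskel 4.3736, Carrow 7.9320, Galen 1.3871, Harke 5.1596, Arden 10.1995.
Lower quotas: Brisco 3, Farrow 9, Eskel 4, Carrow 7, Galen 1, Harke 5, Arden 10 (sum 39, leaving 3 seats).
Remainders in descending order: Carrow 0.9320, Farrow 0.5977, Galen 0.3871, Eskel 0.3736, Brisco 0.3506, Arden 0.1995, Harke 0.1596.
The surplus seats go to Carrow, Farrow, Galen.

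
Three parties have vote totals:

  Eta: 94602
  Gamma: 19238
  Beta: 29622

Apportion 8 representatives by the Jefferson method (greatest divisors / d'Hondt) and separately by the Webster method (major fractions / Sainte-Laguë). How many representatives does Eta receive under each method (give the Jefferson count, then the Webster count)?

6 and 5

Jefferson: Eta 6, Gamma 1, Beta 1.
Webster: Eta 5, Gamma 1, Beta 2.
Eta gets 6 under Jefferson and 5 under Webster.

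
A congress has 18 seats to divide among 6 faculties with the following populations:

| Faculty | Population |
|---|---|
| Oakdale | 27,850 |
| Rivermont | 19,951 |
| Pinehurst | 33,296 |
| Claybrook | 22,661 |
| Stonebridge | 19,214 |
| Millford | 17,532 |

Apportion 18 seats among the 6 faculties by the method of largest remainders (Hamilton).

Standard divisor: 140504 ÷ 18 ≈ 7805.778.
Standard quotas: Oakdale 3.5679, Rivermont 2.5559, Pinehurst 4.2656, Claybrook 2.9031, Stonebridge 2.4615, Millford 2.2460.
Lower quotas: Oakdale 3, Rivermont 2, Pinehurst 4, Claybrook 2, Stonebridge 2, Millford 2 (sum 15, leaving 3 seats).
Remainders in descending order: Claybrook 0.9031, Oakdale 0.5679, Rivermont 0.5559, Stonebridge 0.4615, Pinehurst 0.2656, Millford 0.2460.
The surplus seats go to Claybrook, Oakdale, Rivermont.

Oakdale 4; Rivermont 3; Pinehurst 4; Claybrook 3; Stonebridge 2; Millford 2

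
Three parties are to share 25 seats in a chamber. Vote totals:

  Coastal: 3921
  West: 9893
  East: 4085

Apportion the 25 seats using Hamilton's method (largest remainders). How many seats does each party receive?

Total 17899; standard divisor 17899/25 ≈ 715.96.
Standard quotas: Coastal 5.4766, West 13.8178, East 5.7056.
Lower quotas: Coastal 5, West 13, East 5 (sum 23, leaving 2 seats).
Remainders in descending order: West 0.8178, East 0.7056, Coastal 0.4766.
Largest remainders: West, East receive the extra seats.

Coastal=5, West=14, East=6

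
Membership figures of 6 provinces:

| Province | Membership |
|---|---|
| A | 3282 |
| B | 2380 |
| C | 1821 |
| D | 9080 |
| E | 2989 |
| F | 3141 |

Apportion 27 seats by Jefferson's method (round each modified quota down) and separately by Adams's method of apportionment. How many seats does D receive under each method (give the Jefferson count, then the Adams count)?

Jefferson: A 4, B 3, C 2, D 11, E 3, F 4.
Adams: A 4, B 3, C 2, D 10, E 4, F 4.
D gets 11 under Jefferson and 10 under Adams.

11 and 10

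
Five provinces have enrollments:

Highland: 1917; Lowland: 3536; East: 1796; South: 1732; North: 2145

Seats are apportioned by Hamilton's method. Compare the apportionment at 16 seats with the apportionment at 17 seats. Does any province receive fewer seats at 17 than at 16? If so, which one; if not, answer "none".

none

At 16 seats: Highland 3, Lowland 5, East 3, South 2, North 3.
At 17 seats: Highland 3, Lowland 5, East 3, South 3, North 3.
No province's allocation decreased.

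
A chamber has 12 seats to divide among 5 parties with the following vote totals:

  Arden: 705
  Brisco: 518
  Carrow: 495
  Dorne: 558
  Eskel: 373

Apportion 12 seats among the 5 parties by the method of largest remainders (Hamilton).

Standard divisor: 2649 ÷ 12 ≈ 220.75.
Standard quotas: Arden 3.194, Brisco 2.347, Carrow 2.242, Dorne 2.528, Eskel 1.690.
Lower quotas: Arden 3, Brisco 2, Carrow 2, Dorne 2, Eskel 1 (sum 10, leaving 2 seats).
Remainders in descending order: Eskel 0.690, Dorne 0.528, Brisco 0.347, Carrow 0.242, Arden 0.194.
Largest remainders: Eskel, Dorne receive the extra seats.

Arden 3, Brisco 2, Carrow 2, Dorne 3, Eskel 2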